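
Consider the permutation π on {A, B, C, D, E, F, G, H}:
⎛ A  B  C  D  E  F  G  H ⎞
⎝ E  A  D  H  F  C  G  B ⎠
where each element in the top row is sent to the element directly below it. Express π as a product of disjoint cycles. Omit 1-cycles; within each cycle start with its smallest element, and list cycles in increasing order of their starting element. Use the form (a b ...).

From A: A → E → F → C → D → H → B → A, closing the cycle (A E F C D H B).
Repeating from the next unused element and collecting all non-trivial cycles gives (A E F C D H B).

(A E F C D H B)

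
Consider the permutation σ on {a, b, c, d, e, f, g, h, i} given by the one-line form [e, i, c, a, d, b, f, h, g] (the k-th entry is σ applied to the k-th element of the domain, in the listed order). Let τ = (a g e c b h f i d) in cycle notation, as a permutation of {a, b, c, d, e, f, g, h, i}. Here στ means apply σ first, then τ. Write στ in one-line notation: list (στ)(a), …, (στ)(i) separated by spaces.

(στ)(x) = τ(σ(x)). Computing each image: τ(σ(a)) = τ(e) = c, τ(σ(b)) = τ(i) = d, τ(σ(c)) = τ(c) = b, τ(σ(d)) = τ(a) = g, τ(σ(e)) = τ(d) = a, τ(σ(f)) = τ(b) = h, τ(σ(g)) = τ(f) = i, τ(σ(h)) = τ(h) = f, τ(σ(i)) = τ(g) = e.
Hence στ = [c d b g a h i f e].

c d b g a h i f e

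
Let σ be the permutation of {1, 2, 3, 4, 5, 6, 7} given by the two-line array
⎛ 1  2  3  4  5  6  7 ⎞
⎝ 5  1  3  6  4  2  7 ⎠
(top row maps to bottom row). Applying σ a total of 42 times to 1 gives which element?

Tracing 1 → 5 → … returns to 1 after 5 steps, so 1 lies in a 5-cycle (1, 5, 4, 6, 2).
Powers repeat with period 5 on this cycle, and 42 mod 5 = 2, so σ^42(1) = σ^2(1).
Advancing 2 steps from 1: 1 → 5 → 4.

4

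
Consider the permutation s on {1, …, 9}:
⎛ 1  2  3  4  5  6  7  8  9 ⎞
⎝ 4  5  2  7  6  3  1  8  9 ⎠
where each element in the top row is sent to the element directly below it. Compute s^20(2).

2

Tracing 2 → 5 → … returns to 2 after 4 steps, so 2 lies in a 4-cycle (2 5 6 3).
On a 4-cycle, s^4 is the identity, so s^20 = s^0 there (20 ≡ 0 mod 4).
So s^20(2) = 2.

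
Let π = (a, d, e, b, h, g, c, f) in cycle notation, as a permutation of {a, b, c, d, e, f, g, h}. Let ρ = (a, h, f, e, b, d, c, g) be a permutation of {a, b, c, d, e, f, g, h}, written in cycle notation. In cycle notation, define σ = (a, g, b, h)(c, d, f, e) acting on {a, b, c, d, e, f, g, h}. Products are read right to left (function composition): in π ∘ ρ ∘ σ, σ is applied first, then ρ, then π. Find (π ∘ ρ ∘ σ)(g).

Chase g: σ(g) = b; ρ(b) = d; π(d) = e. Hence (π ∘ ρ ∘ σ)(g) = e.

e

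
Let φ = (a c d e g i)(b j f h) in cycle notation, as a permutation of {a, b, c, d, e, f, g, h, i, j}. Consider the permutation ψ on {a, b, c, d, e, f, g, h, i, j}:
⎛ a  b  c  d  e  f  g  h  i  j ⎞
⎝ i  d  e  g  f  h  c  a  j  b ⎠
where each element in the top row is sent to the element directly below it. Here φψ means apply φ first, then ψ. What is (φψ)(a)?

φ(a) = c, then ψ(c) = e; composing gives (φψ)(a) = e.

e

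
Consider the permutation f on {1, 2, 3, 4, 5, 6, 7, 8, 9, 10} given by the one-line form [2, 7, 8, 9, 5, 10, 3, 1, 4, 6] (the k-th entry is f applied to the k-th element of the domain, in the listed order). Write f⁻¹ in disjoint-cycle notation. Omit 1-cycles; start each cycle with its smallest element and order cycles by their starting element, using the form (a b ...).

(1 8 3 7 2)(4 9)(6 10)

The cycle decomposition of f is (1 2 7 3 8)(4 9)(6 10).
The inverse reverses every cycle; in canonical form, f⁻¹ = (1 8 3 7 2)(4 9)(6 10).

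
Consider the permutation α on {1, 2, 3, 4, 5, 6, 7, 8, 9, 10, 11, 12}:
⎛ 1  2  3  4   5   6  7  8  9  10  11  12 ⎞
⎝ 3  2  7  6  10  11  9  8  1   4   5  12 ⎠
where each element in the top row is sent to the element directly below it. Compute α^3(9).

Tracing 9 → 1 → … returns to 9 after 4 steps, so 9 lies in a 4-cycle (1, 3, 7, 9).
Advancing 3 steps from 9: 9 → 1 → 3 → 7.

7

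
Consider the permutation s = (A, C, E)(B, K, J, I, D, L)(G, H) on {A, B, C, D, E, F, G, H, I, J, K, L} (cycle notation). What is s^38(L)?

K

L lies in the 6-cycle (B, K, J, I, D, L).
Since the cycle has length 6, s^38 acts on it the same as s^2 (38 mod 6 = 2).
Stepping 2 places around the cycle: L → B → K.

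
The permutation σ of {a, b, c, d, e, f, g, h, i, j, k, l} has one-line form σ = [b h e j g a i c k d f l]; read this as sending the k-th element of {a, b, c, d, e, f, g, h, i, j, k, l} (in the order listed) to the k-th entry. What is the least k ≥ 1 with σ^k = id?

18

Writing σ as disjoint cycles, the cycle lengths are 9, 2, 1.
Since disjoint cycles commute, ord(σ) = lcm(9, 2) = 18.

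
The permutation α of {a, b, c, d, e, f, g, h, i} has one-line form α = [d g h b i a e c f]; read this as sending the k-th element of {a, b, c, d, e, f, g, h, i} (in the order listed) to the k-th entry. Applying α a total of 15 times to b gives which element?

Tracing b → g → … returns to b after 7 steps, so b lies in a 7-cycle (a d b g e i f).
Since the cycle has length 7, α^15 acts on it the same as α^1 (15 mod 7 = 1).
Advancing 1 step from b: b → g.

g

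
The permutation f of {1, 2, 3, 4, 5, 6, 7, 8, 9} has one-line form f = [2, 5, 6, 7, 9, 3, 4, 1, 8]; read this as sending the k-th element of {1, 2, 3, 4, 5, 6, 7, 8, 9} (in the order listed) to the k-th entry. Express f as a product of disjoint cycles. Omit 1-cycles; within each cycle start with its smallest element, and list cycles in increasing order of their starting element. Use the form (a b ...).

Start at 1 and follow images: 1 → 2 → 5 → 9 → 8 → 1, giving the cycle (1 2 5 9 8).
Repeating from the next unused element and collecting all non-trivial cycles gives (1 2 5 9 8)(3 6)(4 7).

(1 2 5 9 8)(3 6)(4 7)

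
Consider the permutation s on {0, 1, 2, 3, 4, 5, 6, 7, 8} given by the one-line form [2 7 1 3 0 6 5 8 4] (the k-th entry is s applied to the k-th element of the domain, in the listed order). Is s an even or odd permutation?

even

In disjoint-cycle form the cycle lengths are 6, 2, 1.
A cycle is odd iff its length is even; s has 2 even-length cycles, so sgn(s) = (−1)^2 and s is even.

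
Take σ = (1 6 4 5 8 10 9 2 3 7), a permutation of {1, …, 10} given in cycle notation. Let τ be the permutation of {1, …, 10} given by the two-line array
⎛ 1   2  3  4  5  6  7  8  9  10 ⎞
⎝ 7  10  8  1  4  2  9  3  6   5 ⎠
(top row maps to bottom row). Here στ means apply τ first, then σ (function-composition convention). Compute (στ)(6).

3

τ(6) = 2, then σ(2) = 3; composing gives (στ)(6) = 3.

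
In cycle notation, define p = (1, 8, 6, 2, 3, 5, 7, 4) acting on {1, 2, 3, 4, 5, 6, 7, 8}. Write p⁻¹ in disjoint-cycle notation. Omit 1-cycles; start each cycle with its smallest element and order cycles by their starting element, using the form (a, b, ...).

(1, 4, 7, 5, 3, 2, 6, 8)

The inverse reverses each cycle.
Reversing each cycle of p and rotating so the smallest element leads gives (1, 4, 7, 5, 3, 2, 6, 8).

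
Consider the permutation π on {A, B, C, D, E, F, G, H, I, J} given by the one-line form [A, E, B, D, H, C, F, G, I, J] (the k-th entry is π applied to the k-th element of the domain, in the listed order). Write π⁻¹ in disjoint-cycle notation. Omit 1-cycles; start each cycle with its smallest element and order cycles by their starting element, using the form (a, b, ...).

The cycle decomposition of π is (B, E, H, G, F, C).
The inverse reverses every cycle; in canonical form, π⁻¹ = (B, C, F, G, H, E).

(B, C, F, G, H, E)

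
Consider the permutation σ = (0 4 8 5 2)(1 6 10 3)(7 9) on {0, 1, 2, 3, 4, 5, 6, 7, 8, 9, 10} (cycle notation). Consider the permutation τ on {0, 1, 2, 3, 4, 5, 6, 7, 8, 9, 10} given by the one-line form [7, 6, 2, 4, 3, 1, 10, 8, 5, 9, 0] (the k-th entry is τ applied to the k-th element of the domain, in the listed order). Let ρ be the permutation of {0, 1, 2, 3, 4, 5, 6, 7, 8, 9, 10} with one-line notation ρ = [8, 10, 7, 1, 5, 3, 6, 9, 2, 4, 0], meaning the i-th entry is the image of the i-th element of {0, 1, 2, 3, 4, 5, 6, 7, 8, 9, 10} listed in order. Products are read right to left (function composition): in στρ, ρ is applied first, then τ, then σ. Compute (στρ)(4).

6

(στρ)(4) = σ(τ(ρ(4))). ρ(4) = 5, then τ(5) = 1, then σ(1) = 6, so the result is 6.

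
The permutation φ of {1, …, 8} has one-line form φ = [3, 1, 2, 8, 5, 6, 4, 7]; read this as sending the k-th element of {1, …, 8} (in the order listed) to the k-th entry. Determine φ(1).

3

1 is element number 1 of the domain, and entry number 1 of the one-line form is 3, so φ(1) = 3.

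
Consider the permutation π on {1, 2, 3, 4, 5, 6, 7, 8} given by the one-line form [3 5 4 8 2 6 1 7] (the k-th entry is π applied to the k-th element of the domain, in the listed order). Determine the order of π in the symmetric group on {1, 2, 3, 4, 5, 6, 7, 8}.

10

The disjoint-cycle form of π has cycle lengths 5, 2, 1.
The order is lcm(5, 2) = 10.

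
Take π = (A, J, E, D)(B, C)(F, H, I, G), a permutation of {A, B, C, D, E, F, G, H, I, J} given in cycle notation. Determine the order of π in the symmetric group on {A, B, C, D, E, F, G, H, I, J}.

4

The disjoint cycles have lengths 4, 4, 2.
Since disjoint cycles commute, ord(π) = lcm(4, 4, 2) = 4.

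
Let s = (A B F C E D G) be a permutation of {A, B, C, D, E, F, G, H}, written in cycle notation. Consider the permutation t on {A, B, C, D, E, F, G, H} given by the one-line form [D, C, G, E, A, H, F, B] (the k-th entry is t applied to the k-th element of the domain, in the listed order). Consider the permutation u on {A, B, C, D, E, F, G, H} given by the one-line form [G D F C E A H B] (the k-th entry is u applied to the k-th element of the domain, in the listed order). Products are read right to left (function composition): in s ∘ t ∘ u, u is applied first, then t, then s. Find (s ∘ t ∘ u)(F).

G

Chase F: u(F) = A; t(A) = D; s(D) = G. Hence (s ∘ t ∘ u)(F) = G.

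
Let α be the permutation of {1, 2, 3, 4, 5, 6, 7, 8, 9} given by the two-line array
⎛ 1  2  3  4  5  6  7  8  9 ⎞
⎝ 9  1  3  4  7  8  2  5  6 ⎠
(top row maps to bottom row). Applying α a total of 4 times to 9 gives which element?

Tracing 9 → 6 → … returns to 9 after 7 steps, so 9 lies in a 7-cycle (1 9 6 8 5 7 2).
Advancing 4 steps from 9: 9 → 6 → 8 → 5 → 7.

7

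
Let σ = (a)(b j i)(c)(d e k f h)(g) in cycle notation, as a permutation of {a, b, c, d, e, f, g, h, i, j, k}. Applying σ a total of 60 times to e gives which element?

e

e lies in the 5-cycle (d e k f h).
Powers repeat with period 5 on this cycle, and 60 mod 5 = 0, so σ^60(e) = σ^0(e).
So σ^60(e) = e.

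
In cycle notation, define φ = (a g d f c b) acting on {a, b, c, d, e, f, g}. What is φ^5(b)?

c

b lies in the 6-cycle (a g d f c b).
Advancing 5 steps from b: b → a → g → d → f → c.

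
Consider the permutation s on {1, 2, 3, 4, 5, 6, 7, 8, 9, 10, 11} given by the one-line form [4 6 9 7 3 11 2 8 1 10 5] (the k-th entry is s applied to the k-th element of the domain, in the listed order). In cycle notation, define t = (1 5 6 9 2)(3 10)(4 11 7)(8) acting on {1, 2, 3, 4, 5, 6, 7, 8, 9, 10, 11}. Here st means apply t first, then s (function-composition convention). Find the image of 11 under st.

t(11) = 7, then s(7) = 2; composing gives (st)(11) = 2.

2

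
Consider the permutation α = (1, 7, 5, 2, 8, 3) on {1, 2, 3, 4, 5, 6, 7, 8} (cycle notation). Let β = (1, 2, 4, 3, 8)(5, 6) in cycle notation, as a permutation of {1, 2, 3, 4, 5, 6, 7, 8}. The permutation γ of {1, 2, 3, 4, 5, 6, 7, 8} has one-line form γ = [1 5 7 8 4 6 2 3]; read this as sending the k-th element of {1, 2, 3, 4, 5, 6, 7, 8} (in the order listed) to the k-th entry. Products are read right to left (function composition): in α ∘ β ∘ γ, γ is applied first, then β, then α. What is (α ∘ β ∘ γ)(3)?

5

Apply the permutations in order: γ(3) = 7, then β(7) = 7, then α(7) = 5. So (α ∘ β ∘ γ)(3) = 5.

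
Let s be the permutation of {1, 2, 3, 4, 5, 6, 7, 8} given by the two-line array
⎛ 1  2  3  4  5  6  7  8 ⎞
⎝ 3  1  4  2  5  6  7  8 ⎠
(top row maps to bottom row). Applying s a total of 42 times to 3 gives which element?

Tracing 3 → 4 → … returns to 3 after 4 steps, so 3 lies in a 4-cycle (1 3 4 2).
On a 4-cycle, s^4 is the identity, so s^42 = s^2 there (42 ≡ 2 mod 4).
Stepping 2 places around the cycle: 3 → 4 → 2.

2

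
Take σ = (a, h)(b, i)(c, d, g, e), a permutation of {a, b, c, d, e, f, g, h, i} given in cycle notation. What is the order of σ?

4

The cycle type of σ is (4, 2, 2, 1).
Since disjoint cycles commute, ord(σ) = lcm(4, 2, 2) = 4.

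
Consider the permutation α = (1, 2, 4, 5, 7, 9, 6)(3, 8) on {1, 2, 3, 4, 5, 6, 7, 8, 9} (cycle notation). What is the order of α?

14

The disjoint cycles have lengths 7, 2.
The order is lcm(7, 2) = 14.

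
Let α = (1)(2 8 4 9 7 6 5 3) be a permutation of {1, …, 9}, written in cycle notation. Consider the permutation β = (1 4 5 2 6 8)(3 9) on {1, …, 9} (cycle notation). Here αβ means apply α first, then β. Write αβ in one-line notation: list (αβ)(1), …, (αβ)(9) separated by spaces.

4 1 6 3 9 2 8 5 7

(αβ)(x) = β(α(x)). Computing each image: β(α(1)) = β(1) = 4, β(α(2)) = β(8) = 1, β(α(3)) = β(2) = 6, β(α(4)) = β(9) = 3, β(α(5)) = β(3) = 9, β(α(6)) = β(5) = 2, β(α(7)) = β(6) = 8, β(α(8)) = β(4) = 5, β(α(9)) = β(7) = 7.
Hence αβ = [4 1 6 3 9 2 8 5 7].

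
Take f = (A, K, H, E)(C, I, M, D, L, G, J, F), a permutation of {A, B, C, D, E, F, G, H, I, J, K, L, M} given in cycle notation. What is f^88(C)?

C lies in the 8-cycle (C, I, M, D, L, G, J, F).
Since the cycle has length 8, f^88 acts on it the same as f^0 (88 mod 8 = 0).
So f^88(C) = C.

C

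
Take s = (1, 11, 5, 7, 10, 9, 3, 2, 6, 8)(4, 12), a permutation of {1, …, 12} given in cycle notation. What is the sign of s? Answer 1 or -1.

1

The cycle lengths are 10, 2.
A cycle is odd iff its length is even; s has 2 even-length cycles, so sgn(s) = (−1)^2 and s is even.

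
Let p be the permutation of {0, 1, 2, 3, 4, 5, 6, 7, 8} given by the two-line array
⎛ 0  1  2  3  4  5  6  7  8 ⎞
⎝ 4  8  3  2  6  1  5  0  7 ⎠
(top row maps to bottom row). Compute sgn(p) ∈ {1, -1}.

In disjoint-cycle form the cycle lengths are 7, 2.
A cycle is odd iff its length is even; p has 1 even-length cycle, so sgn(p) = (−1)^1 and p is odd.

-1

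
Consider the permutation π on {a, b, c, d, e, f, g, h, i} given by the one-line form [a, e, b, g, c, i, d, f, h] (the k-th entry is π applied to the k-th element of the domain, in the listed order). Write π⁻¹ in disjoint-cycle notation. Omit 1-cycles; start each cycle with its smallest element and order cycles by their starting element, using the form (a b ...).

(b c e)(d g)(f h i)

First write π in disjoint cycles: (b e c)(d g)(f i h).
Reversing each cycle (and rotating so the smallest element leads) gives π⁻¹ = (b c e)(d g)(f h i).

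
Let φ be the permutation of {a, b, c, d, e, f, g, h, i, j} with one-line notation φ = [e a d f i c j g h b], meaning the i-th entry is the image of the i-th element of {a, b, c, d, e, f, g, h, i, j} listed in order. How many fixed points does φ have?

0

No element satisfies φ(x) = x, so there are 0 fixed points.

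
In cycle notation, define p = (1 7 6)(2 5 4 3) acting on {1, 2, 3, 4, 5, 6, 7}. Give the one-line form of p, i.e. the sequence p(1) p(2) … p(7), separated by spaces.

Each element maps to the next entry in its cycle (wrapping to the front): 1↦7, 2↦5, 3↦2, 4↦3, 5↦4, 6↦1, 7↦6.
Listing these in domain order gives 7 5 2 3 4 1 6.

7 5 2 3 4 1 6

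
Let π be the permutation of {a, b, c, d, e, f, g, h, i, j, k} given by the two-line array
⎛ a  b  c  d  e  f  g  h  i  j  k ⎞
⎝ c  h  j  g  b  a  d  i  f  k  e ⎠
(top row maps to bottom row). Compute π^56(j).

e

Tracing j → k → … returns to j after 9 steps, so j lies in a 9-cycle (a c j k e b h i f).
On a 9-cycle, π^9 is the identity, so π^56 = π^2 there (56 ≡ 2 mod 9).
Stepping 2 places around the cycle: j → k → e.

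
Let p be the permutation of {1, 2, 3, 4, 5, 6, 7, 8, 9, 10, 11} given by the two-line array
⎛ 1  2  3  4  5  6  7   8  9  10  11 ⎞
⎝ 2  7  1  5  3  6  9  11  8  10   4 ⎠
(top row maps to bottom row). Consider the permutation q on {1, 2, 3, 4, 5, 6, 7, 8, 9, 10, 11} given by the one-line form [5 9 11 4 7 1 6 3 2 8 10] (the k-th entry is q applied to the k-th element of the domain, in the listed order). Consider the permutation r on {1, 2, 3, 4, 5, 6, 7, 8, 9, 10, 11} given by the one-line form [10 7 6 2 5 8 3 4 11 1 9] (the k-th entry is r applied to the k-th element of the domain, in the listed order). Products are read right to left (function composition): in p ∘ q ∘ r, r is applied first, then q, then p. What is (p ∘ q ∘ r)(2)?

6

Chase 2: r(2) = 7; q(7) = 6; p(6) = 6. Hence (p ∘ q ∘ r)(2) = 6.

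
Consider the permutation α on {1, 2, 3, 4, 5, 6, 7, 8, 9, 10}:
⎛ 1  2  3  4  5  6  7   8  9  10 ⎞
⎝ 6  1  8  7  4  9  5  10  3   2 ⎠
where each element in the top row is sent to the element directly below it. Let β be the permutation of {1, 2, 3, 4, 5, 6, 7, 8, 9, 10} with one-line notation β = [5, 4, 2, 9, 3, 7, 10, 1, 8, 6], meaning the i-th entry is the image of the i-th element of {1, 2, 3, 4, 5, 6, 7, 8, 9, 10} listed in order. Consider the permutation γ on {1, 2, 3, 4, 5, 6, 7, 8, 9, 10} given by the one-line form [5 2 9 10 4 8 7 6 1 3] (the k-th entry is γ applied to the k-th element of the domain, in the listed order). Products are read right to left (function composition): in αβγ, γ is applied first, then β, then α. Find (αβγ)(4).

Apply the permutations in order: γ(4) = 10, then β(10) = 6, then α(6) = 9. So (αβγ)(4) = 9.

9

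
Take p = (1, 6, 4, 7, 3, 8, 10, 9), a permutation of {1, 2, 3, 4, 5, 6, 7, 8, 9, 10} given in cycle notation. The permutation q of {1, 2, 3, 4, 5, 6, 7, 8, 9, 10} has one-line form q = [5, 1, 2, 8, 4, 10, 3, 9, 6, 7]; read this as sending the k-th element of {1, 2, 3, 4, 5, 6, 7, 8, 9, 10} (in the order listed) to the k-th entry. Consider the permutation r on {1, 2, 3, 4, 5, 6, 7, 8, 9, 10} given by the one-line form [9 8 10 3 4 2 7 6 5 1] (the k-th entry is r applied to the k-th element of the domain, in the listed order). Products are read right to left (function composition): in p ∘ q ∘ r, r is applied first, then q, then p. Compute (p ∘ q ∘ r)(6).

Apply the permutations in order: r(6) = 2, then q(2) = 1, then p(1) = 6. So (p ∘ q ∘ r)(6) = 6.

6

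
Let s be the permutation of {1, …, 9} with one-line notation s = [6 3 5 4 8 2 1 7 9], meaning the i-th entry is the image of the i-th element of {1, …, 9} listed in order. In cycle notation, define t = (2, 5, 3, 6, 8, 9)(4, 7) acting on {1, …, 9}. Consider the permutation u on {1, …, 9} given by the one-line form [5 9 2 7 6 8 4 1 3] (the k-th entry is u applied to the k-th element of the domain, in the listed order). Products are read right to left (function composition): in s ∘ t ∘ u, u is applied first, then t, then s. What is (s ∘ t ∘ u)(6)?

9

Chase 6: u(6) = 8; t(8) = 9; s(9) = 9. Hence (s ∘ t ∘ u)(6) = 9.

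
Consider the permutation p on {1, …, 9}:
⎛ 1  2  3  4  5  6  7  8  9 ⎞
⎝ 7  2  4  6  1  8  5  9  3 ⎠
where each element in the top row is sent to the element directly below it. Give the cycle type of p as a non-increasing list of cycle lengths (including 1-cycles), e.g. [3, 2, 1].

The disjoint cycles are (1 7 5)(2)(3 4 6 8 9), with lengths 5, 3, 1 in non-increasing order.

[5, 3, 1]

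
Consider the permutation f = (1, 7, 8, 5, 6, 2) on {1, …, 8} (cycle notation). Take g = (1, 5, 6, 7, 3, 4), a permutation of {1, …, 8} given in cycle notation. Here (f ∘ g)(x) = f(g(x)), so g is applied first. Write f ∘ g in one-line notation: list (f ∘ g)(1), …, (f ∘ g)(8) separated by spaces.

6 1 4 7 2 8 3 5

Chase each element through g then f: 1 → 5 → 6; 2 → 2 → 1; 3 → 4 → 4; 4 → 1 → 7; 5 → 6 → 2; 6 → 7 → 8; 7 → 3 → 3; 8 → 8 → 5.
So f ∘ g in one-line form is 6 1 4 7 2 8 3 5.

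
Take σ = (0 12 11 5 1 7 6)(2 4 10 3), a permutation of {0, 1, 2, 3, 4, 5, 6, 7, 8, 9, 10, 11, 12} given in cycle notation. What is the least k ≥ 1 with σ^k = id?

28

The cycle type of σ is (7, 4, 1, 1).
Since disjoint cycles commute, ord(σ) = lcm(7, 4) = 28.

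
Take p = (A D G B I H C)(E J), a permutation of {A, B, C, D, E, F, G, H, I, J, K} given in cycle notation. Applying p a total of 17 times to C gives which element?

C lies in the 7-cycle (A D G B I H C).
Powers repeat with period 7 on this cycle, and 17 mod 7 = 3, so p^17(C) = p^3(C).
Stepping 3 places around the cycle: C → A → D → G.

G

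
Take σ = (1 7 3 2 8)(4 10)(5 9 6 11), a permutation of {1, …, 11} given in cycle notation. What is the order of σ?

The disjoint cycles have lengths 5, 4, 2.
The order of σ is the least common multiple of its cycle lengths: lcm(5, 4, 2) = 20.

20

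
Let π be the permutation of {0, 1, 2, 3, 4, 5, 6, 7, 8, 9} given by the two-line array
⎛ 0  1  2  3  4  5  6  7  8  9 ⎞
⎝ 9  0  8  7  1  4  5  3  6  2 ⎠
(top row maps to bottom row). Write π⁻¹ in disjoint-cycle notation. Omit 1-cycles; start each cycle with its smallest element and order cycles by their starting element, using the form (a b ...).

(0 1 4 5 6 8 2 9)(3 7)

The cycle decomposition of π is (0 9 2 8 6 5 4 1)(3 7).
Reversing each cycle (and rotating so the smallest element leads) gives π⁻¹ = (0 1 4 5 6 8 2 9)(3 7).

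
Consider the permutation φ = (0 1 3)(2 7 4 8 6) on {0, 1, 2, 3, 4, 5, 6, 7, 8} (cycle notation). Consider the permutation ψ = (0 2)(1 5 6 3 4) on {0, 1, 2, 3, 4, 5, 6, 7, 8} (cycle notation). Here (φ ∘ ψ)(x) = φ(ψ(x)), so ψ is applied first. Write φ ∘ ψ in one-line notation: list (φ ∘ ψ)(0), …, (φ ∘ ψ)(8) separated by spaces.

(φ ∘ ψ)(x) = φ(ψ(x)). Computing each image: φ(ψ(0)) = φ(2) = 7, φ(ψ(1)) = φ(5) = 5, φ(ψ(2)) = φ(0) = 1, φ(ψ(3)) = φ(4) = 8, φ(ψ(4)) = φ(1) = 3, φ(ψ(5)) = φ(6) = 2, φ(ψ(6)) = φ(3) = 0, φ(ψ(7)) = φ(7) = 4, φ(ψ(8)) = φ(8) = 6.
Hence φ ∘ ψ = [7 5 1 8 3 2 0 4 6].

7 5 1 8 3 2 0 4 6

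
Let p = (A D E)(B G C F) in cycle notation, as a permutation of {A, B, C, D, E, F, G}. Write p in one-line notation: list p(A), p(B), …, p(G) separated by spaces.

Each element maps to the next entry in its cycle (wrapping to the front): A→D, B→G, C→F, D→E, E→A, F→B, G→C.
Listing these in domain order gives D G F E A B C.

D G F E A B C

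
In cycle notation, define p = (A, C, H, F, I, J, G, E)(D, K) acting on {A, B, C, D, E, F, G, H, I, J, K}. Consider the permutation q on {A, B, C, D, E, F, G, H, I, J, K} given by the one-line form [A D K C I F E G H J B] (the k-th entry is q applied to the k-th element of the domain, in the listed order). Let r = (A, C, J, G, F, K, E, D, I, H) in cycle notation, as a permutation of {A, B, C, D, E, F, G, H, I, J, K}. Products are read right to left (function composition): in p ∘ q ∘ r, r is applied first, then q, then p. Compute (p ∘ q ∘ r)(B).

K

(p ∘ q ∘ r)(B) = p(q(r(B))). r(B) = B, then q(B) = D, then p(D) = K, so the result is K.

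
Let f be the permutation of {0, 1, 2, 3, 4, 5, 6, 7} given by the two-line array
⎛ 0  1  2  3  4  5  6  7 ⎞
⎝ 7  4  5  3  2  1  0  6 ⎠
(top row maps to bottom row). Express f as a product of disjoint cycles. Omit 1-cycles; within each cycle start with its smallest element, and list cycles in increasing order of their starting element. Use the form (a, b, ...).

Iterating f from 0 gives 0 → 7 → 6 → 0; that is the 3-cycle (0, 7, 6).
Continuing from each remaining unvisited element yields (0, 7, 6)(1, 4, 2, 5).

(0, 7, 6)(1, 4, 2, 5)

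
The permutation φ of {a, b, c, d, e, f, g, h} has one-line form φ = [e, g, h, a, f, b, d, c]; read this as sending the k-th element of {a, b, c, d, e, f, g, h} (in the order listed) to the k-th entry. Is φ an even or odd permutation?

In disjoint-cycle form the cycle lengths are 6, 2.
A cycle is odd iff its length is even; φ has 2 even-length cycles, so sgn(φ) = (−1)^2 and φ is even.

even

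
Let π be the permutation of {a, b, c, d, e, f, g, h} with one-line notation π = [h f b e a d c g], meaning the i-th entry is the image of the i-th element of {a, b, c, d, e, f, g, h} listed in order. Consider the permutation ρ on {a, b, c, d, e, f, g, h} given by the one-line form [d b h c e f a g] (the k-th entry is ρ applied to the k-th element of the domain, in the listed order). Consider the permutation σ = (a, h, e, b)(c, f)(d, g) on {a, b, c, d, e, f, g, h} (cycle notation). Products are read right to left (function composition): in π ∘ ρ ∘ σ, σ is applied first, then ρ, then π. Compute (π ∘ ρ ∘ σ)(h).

Chase h: σ(h) = e; ρ(e) = e; π(e) = a. Hence (π ∘ ρ ∘ σ)(h) = a.

a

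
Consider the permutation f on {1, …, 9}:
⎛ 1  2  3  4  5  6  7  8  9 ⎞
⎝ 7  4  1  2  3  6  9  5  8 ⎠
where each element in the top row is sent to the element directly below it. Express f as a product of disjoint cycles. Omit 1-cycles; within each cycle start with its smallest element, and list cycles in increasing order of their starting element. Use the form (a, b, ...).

From 1: 1 → 7 → 9 → 8 → 5 → 3 → 1, closing the cycle (1, 7, 9, 8, 5, 3).
Repeating from the next unused element and collecting all non-trivial cycles gives (1, 7, 9, 8, 5, 3)(2, 4).

(1, 7, 9, 8, 5, 3)(2, 4)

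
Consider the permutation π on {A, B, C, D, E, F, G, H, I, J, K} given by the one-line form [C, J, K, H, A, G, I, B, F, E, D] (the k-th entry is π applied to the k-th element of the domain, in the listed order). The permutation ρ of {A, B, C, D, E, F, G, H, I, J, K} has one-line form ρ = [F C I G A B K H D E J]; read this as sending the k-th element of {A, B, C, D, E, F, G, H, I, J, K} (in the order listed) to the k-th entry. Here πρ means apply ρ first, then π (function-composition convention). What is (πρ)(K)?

First apply ρ: ρ(K) = J, then π(J) = E. Thus (πρ)(K) = E.

E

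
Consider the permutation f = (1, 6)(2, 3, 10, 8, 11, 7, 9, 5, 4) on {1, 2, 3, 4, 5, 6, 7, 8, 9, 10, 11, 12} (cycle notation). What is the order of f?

The disjoint cycles have lengths 9, 2, 1.
The order of f is the least common multiple of its cycle lengths: lcm(9, 2) = 18.

18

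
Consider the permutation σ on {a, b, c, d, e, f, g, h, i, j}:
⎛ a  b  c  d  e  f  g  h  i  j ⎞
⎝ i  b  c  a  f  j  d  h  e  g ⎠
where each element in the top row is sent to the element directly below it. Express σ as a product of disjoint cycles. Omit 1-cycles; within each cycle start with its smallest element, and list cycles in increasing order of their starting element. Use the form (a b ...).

Start at a and follow images: a → i → e → f → j → g → d → a, giving the cycle (a i e f j g d).
Continuing from each remaining unvisited element yields (a i e f j g d).

(a i e f j g d)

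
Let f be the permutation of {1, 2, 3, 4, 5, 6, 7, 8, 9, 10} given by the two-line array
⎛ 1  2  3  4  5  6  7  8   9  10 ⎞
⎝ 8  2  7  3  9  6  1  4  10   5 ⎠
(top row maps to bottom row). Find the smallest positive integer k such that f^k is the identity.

15

Decomposing into disjoint cycles gives cycle lengths 5, 3, 1, 1.
Since disjoint cycles commute, ord(f) = lcm(5, 3) = 15.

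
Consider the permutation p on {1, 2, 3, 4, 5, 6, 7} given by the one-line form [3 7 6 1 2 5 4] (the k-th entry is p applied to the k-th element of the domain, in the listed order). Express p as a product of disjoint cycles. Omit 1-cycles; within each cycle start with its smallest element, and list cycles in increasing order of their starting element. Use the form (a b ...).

Iterating p from 1 gives 1 → 3 → 6 → 5 → 2 → 7 → 4 → 1; that is the 7-cycle (1 3 6 5 2 7 4).
Repeating from the next unused element and collecting all non-trivial cycles gives (1 3 6 5 2 7 4).

(1 3 6 5 2 7 4)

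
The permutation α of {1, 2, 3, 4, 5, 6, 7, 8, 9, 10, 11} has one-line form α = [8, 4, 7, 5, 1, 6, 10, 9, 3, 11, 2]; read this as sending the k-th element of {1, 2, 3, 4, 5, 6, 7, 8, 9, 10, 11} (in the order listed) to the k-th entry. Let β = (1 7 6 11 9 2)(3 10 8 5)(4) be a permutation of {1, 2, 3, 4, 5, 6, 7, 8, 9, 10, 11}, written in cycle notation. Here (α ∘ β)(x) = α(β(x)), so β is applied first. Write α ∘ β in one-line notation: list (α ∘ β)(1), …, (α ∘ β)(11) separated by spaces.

10 8 11 5 7 2 6 1 4 9 3

(α ∘ β)(x) = α(β(x)). Computing each image: α(β(1)) = α(7) = 10, α(β(2)) = α(1) = 8, α(β(3)) = α(10) = 11, α(β(4)) = α(4) = 5, α(β(5)) = α(3) = 7, α(β(6)) = α(11) = 2, α(β(7)) = α(6) = 6, α(β(8)) = α(5) = 1, α(β(9)) = α(2) = 4, α(β(10)) = α(8) = 9, α(β(11)) = α(9) = 3.
Hence α ∘ β = [10 8 11 5 7 2 6 1 4 9 3].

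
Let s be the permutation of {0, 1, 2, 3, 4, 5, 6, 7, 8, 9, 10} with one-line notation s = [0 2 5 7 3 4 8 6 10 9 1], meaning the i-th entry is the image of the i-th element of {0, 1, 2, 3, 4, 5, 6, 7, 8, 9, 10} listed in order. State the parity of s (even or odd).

In disjoint-cycle form the cycle lengths are 9, 1, 1.
A cycle of length ℓ contributes ℓ−1 transpositions, so s is a product of 8 transpositions — even.

even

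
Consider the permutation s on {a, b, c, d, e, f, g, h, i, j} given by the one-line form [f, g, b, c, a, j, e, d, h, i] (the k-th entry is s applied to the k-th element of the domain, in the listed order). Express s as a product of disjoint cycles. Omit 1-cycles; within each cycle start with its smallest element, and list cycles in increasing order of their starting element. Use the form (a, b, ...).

(a, f, j, i, h, d, c, b, g, e)

From a: a → f → j → i → h → d → c → b → g → e → a, closing the cycle (a, f, j, i, h, d, c, b, g, e).
Continuing from each remaining unvisited element yields (a, f, j, i, h, d, c, b, g, e).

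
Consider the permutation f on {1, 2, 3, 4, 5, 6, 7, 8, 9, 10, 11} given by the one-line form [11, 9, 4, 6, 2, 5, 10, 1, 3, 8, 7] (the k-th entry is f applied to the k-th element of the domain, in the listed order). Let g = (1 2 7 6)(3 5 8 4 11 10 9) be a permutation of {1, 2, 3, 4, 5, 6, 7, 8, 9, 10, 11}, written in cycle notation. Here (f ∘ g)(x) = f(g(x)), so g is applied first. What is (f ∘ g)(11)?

(f ∘ g)(11) = f(g(11)). g(11) = 10, then f(10) = 8. So (f ∘ g)(11) = 8.

8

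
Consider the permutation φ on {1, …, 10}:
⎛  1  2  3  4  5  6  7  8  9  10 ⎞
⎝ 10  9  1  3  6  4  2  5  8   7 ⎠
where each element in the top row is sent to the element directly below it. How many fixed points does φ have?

0

No element satisfies φ(x) = x, so there are 0 fixed points.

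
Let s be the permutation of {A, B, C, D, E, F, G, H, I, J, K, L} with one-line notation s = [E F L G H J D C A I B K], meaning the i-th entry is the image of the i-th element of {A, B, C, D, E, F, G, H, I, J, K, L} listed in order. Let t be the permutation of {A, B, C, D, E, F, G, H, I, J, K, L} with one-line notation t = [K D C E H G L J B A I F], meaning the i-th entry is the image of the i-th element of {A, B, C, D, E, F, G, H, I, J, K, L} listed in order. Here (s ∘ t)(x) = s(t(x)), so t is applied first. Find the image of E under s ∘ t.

C

(s ∘ t)(E) = s(t(E)). t(E) = H, then s(H) = C. So (s ∘ t)(E) = C.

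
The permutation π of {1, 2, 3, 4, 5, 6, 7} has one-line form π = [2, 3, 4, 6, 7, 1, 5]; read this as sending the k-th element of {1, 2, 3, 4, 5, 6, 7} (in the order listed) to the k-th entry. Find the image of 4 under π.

6

4 is element number 4 of the domain, and entry number 4 of the one-line form is 6, so π(4) = 6.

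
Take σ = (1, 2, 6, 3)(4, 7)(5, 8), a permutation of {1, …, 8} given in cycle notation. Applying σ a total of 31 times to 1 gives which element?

1 lies in the 4-cycle (1, 2, 6, 3).
On a 4-cycle, σ^4 is the identity, so σ^31 = σ^3 there (31 ≡ 3 mod 4).
Stepping 3 places around the cycle: 1 → 2 → 6 → 3.

3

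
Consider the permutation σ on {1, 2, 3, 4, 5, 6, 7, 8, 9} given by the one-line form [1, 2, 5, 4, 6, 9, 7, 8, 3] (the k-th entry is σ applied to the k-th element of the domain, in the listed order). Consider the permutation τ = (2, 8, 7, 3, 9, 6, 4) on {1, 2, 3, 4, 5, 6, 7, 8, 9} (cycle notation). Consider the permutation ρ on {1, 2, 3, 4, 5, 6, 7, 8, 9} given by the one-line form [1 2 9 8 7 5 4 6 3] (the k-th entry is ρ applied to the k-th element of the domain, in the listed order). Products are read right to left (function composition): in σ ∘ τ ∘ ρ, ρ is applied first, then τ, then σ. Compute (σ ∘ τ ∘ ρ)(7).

(σ ∘ τ ∘ ρ)(7) = σ(τ(ρ(7))). ρ(7) = 4, then τ(4) = 2, then σ(2) = 2, so the result is 2.

2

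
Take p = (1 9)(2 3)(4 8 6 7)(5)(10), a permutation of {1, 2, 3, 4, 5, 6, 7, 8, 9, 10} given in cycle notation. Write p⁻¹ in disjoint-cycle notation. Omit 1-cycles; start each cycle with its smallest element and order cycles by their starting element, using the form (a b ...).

The inverse reverses each cycle.
Reversing each cycle of p and rotating so the smallest element leads gives (1 9)(2 3)(4 7 6 8).

(1 9)(2 3)(4 7 6 8)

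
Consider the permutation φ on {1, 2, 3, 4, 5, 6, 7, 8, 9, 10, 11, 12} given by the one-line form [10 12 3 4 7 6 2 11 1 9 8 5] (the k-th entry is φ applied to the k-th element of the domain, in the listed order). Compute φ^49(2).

12

Tracing 2 → 12 → … returns to 2 after 4 steps, so 2 lies in a 4-cycle (2, 12, 5, 7).
Since the cycle has length 4, φ^49 acts on it the same as φ^1 (49 mod 4 = 1).
Stepping 1 place around the cycle: 2 → 12.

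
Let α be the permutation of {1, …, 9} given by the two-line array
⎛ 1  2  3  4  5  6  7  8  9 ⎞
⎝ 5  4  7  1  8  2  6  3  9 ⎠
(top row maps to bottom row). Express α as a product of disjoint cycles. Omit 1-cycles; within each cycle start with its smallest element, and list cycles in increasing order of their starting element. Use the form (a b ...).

Iterating α from 1 gives 1 → 5 → 8 → 3 → 7 → 6 → 2 → 4 → 1; that is the 8-cycle (1 5 8 3 7 6 2 4).
Continuing from each remaining unvisited element yields (1 5 8 3 7 6 2 4).

(1 5 8 3 7 6 2 4)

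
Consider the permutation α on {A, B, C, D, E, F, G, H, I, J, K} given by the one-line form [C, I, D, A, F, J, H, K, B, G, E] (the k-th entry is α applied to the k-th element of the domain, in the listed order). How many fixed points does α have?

0

No element satisfies α(x) = x, so there are 0 fixed points.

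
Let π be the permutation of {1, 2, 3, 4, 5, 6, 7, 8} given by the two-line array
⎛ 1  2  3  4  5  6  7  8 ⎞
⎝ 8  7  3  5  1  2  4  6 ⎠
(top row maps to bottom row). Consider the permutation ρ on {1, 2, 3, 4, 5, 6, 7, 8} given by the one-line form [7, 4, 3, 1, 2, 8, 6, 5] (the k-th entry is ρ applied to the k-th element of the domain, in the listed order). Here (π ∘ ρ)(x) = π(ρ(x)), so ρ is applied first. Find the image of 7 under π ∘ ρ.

(π ∘ ρ)(7) = π(ρ(7)). ρ(7) = 6, then π(6) = 2. So (π ∘ ρ)(7) = 2.

2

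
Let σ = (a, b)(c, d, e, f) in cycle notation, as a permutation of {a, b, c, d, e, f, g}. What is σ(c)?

d

In the cycle (c, d, e, f), c is followed by d, so σ(c) = d.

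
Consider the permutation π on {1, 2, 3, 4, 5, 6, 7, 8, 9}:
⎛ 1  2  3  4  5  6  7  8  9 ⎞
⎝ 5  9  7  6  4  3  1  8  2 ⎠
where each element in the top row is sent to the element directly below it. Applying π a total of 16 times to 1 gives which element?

3

Tracing 1 → 5 → … returns to 1 after 6 steps, so 1 lies in a 6-cycle (1, 5, 4, 6, 3, 7).
Since the cycle has length 6, π^16 acts on it the same as π^4 (16 mod 6 = 4).
Stepping 4 places around the cycle: 1 → 5 → 4 → 6 → 3.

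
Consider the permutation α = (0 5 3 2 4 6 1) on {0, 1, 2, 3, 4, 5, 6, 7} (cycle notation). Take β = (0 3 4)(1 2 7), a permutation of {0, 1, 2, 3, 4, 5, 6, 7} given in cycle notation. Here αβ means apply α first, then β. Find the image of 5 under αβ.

4

First apply α: α(5) = 3, then β(3) = 4. Thus (αβ)(5) = 4.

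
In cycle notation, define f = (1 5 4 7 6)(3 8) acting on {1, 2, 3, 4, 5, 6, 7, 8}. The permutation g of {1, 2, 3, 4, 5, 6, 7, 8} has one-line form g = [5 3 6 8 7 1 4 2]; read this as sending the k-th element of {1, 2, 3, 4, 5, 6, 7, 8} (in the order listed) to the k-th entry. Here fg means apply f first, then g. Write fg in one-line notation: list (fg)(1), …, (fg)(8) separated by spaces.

7 3 2 4 8 5 1 6

Chase each element through f then g: 1 → 5 → 7; 2 → 2 → 3; 3 → 8 → 2; 4 → 7 → 4; 5 → 4 → 8; 6 → 1 → 5; 7 → 6 → 1; 8 → 3 → 6.
So fg in one-line form is 7 3 2 4 8 5 1 6.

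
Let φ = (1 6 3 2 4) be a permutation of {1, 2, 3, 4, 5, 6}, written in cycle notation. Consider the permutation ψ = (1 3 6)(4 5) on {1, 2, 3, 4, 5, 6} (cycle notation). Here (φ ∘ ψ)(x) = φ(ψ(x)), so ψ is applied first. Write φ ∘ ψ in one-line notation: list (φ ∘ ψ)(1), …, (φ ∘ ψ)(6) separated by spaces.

(φ ∘ ψ)(x) = φ(ψ(x)). Computing each image: φ(ψ(1)) = φ(3) = 2, φ(ψ(2)) = φ(2) = 4, φ(ψ(3)) = φ(6) = 3, φ(ψ(4)) = φ(5) = 5, φ(ψ(5)) = φ(4) = 1, φ(ψ(6)) = φ(1) = 6.
Hence φ ∘ ψ = [2 4 3 5 1 6].

2 4 3 5 1 6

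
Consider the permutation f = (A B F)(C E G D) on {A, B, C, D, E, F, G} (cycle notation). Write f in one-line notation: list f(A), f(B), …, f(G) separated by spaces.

B F E C G A D

Each element maps to the next entry in its cycle (wrapping to the front): A→B, B→F, C→E, D→C, E→G, F→A, G→D.
Listing these in domain order gives B F E C G A D.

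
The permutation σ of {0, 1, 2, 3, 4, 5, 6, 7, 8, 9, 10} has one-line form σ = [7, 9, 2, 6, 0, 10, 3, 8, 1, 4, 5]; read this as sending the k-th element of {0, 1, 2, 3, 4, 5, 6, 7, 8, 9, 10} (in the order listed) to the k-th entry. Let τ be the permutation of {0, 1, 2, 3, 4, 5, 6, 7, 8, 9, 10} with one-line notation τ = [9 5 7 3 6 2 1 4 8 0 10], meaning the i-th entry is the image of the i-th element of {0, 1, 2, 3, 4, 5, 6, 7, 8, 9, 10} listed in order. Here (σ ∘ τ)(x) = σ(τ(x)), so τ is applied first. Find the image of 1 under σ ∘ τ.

10

τ(1) = 5, then σ(5) = 10; composing gives (σ ∘ τ)(1) = 10.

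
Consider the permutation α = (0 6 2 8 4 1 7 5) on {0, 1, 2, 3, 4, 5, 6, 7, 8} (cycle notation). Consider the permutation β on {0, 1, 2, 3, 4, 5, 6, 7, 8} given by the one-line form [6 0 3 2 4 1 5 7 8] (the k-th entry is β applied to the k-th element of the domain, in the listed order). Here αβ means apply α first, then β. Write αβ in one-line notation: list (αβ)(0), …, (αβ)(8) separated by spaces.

(αβ)(x) = β(α(x)). Computing each image: β(α(0)) = β(6) = 5, β(α(1)) = β(7) = 7, β(α(2)) = β(8) = 8, β(α(3)) = β(3) = 2, β(α(4)) = β(1) = 0, β(α(5)) = β(0) = 6, β(α(6)) = β(2) = 3, β(α(7)) = β(5) = 1, β(α(8)) = β(4) = 4.
Hence αβ = [5 7 8 2 0 6 3 1 4].

5 7 8 2 0 6 3 1 4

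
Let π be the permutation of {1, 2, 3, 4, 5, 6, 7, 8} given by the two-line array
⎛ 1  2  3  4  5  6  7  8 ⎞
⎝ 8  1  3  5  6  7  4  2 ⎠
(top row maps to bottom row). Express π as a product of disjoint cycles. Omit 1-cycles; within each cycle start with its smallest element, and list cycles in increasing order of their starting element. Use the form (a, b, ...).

(1, 8, 2)(4, 5, 6, 7)

Iterating π from 1 gives 1 → 8 → 2 → 1; that is the 3-cycle (1, 8, 2).
Repeating from the next unused element and collecting all non-trivial cycles gives (1, 8, 2)(4, 5, 6, 7).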